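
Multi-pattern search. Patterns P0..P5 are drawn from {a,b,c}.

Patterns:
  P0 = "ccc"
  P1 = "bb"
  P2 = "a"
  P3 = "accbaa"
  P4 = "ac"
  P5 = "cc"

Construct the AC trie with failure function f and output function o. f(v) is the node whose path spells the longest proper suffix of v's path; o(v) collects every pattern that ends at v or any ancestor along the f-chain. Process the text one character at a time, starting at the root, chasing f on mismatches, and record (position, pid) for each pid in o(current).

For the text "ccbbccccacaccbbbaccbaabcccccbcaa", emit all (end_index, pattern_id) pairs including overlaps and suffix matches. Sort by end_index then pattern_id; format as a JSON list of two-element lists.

Construct AC machine:
Trie (insert patterns):
  0='ε' goto a→6 b→4 c→1
  1='c' goto c→2
  2='cc' goto c→3  ←P5
  3='ccc' goto ·  ←P0
  4='b' goto b→5
  5='bb' goto ·  ←P1
  6='a' goto c→7  ←P2
  7='ac' goto c→8  ←P4
  8='acc' goto b→9
  9='accb' goto a→10
  10='accba' goto a→11
  11='accbaa' goto ·  ←P3

BFS fail/out derivation:
  fail(1) 'c': from fail(0)=0 chase 'c': 0 ⇒ 0;  out=∅∪out(0)=∅
  fail(4) 'b': from fail(0)=0 chase 'b': 0 ⇒ 0;  out=∅∪out(0)=∅
  fail(6) 'a': from fail(0)=0 chase 'a': 0 ⇒ 0;  out={2}∪out(0)={2}
  fail(2) 'cc': from fail(1)=0 chase 'c': 0 ⇒ 1;  out={5}∪out(1)={5}
  fail(5) 'bb': from fail(4)=0 chase 'b': 0 ⇒ 4;  out={1}∪out(4)={1}
  fail(7) 'ac': from fail(6)=0 chase 'c': 0 ⇒ 1;  out={4}∪out(1)={4}
  fail(3) 'ccc': from fail(2)=1 chase 'c': 1 ⇒ 2;  out={0}∪out(2)={0,5}
  fail(8) 'acc': from fail(7)=1 chase 'c': 1 ⇒ 2;  out=∅∪out(2)={5}
  fail(9) 'accb': from fail(8)=2 chase 'b': 2→1→0 ⇒ 4;  out=∅∪out(4)=∅
  fail(10) 'accba': from fail(9)=4 chase 'a': 4→0 ⇒ 6;  out=∅∪out(6)={2}
  fail(11) 'accbaa': from fail(10)=6 chase 'a': 6→0 ⇒ 6;  out={3}∪out(6)={2,3}

Text stream:
[0] read 'c'  n0⇒n1
[1] read 'c'  n1⇒n2  emit P5@[0:1]
[2] read 'b'  n2⇒n4 ·f
[3] read 'b'  n4⇒n5  emit P1@[2:3]
[4] read 'c'  n5⇒n1 ·f
[5] read 'c'  n1⇒n2  emit P5@[4:5]
[6] read 'c'  n2⇒n3  emit P0@[4:6],P5@[5:6]
[7] read 'c'  n3⇒n3 ·f  emit P0@[5:7],P5@[6:7]
[8] read 'a'  n3⇒n6 ·f  emit P2@[8:8]
[9] read 'c'  n6⇒n7  emit P4@[8:9]
[10] read 'a'  n7⇒n6 ·f  emit P2@[10:10]
[11] read 'c'  n6⇒n7  emit P4@[10:11]
[12] read 'c'  n7⇒n8  emit P5@[11:12]
[13] read 'b'  n8⇒n9
[14] read 'b'  n9⇒n5 ·f  emit P1@[13:14]
[15] read 'b'  n5⇒n5 ·f  emit P1@[14:15]
[16] read 'a'  n5⇒n6 ·f  emit P2@[16:16]
[17] read 'c'  n6⇒n7  emit P4@[16:17]
[18] read 'c'  n7⇒n8  emit P5@[17:18]
[19] read 'b'  n8⇒n9
[20] read 'a'  n9⇒n10  emit P2@[20:20]
[21] read 'a'  n10⇒n11  emit P2@[21:21],P3@[16:21]
[22] read 'b'  n11⇒n4 ·f
[23] read 'c'  n4⇒n1 ·f
[24] read 'c'  n1⇒n2  emit P5@[23:24]
[25] read 'c'  n2⇒n3  emit P0@[23:25],P5@[24:25]
[26] read 'c'  n3⇒n3 ·f  emit P0@[24:26],P5@[25:26]
[27] read 'c'  n3⇒n3 ·f  emit P0@[25:27],P5@[26:27]
[28] read 'b'  n3⇒n4 ·f
[29] read 'c'  n4⇒n1 ·f
[30] read 'a'  n1⇒n6 ·f  emit P2@[30:30]
[31] read 'a'  n6⇒n6 ·f  emit P2@[31:31]

All matches (sorted): [[1,5],[3,1],[5,5],[6,0],[6,5],[7,0],[7,5],[8,2],[9,4],[10,2],[11,4],[12,5],[14,1],[15,1],[16,2],[17,4],[18,5],[20,2],[21,2],[21,3],[24,5],[25,0],[25,5],[26,0],[26,5],[27,0],[27,5],[30,2],[31,2]]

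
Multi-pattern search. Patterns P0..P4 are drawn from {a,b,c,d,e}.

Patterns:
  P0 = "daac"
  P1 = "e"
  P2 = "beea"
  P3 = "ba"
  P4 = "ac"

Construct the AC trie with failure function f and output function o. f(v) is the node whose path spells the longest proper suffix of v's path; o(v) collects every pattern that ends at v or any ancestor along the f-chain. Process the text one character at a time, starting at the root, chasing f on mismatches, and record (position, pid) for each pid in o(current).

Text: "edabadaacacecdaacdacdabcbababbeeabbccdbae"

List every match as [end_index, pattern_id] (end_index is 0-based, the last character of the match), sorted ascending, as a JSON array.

Build:
Trie (insert patterns):
  0='ε' goto a→11 b→6 d→1 e→5
  1='d' goto a→2
  2='da' goto a→3
  3='daa' goto c→4
  4='daac' goto ·  [P0 ends]
  5='e' goto ·  [P1 ends]
  6='b' goto a→10 e→7
  7='be' goto e→8
  8='bee' goto a→9
  9='beea' goto ·  [P2 ends]
  10='ba' goto ·  [P3 ends]
  11='a' goto c→12
  12='ac' goto ·  [P4 ends]

BFS fail/out derivation:
  n1('d'): parent n0 fail=0; on 'd' 0 → fail=0;  out ∅∪∅=∅
  n5('e'): parent n0 fail=0; on 'e' 0 → fail=0;  out {1}∪∅={1}
  n6('b'): parent n0 fail=0; on 'b' 0 → fail=0;  out ∅∪∅=∅
  n11('a'): parent n0 fail=0; on 'a' 0 → fail=0;  out ∅∪∅=∅
  n2('da'): parent n1 fail=0; on 'a' 0 → fail=11;  out ∅∪∅=∅
  n7('be'): parent n6 fail=0; on 'e' 0 → fail=5;  out ∅∪{1}={1}
  n10('ba'): parent n6 fail=0; on 'a' 0 → fail=11;  out {3}∪∅={3}
  n12('ac'): parent n11 fail=0; on 'c' 0 → fail=0;  out {4}∪∅={4}
  n3('daa'): parent n2 fail=11; on 'a' 11→0 → fail=11;  out ∅∪∅=∅
  n8('bee'): parent n7 fail=5; on 'e' 5→0 → fail=5;  out ∅∪{1}={1}
  n4('daac'): parent n3 fail=11; on 'c' 11 → fail=12;  out {0}∪{4}={0,4}
  n9('beea'): parent n8 fail=5; on 'a' 5→0 → fail=11;  out {2}∪∅={2}

Text stream:
pos 0 'e': at 5  emit P1@[0:0]
pos 1 'd': at 1 ·f
pos 2 'a': at 2
pos 3 'b': at 6 ·f
pos 4 'a': at 10  emit P3@[3:4]
pos 5 'd': at 1 ·f
pos 6 'a': at 2
pos 7 'a': at 3
pos 8 'c': at 4  emit P0@[5:8],P4@[7:8]
pos 9 'a': at 11 ·f
pos 10 'c': at 12  emit P4@[9:10]
pos 11 'e': at 5 ·f  emit P1@[11:11]
pos 12 'c': at 0 ·f
pos 13 'd': at 1
pos 14 'a': at 2
pos 15 'a': at 3
pos 16 'c': at 4  emit P0@[13:16],P4@[15:16]
pos 17 'd': at 1 ·f
pos 18 'a': at 2
pos 19 'c': at 12 ·f  emit P4@[18:19]
pos 20 'd': at 1 ·f
pos 21 'a': at 2
pos 22 'b': at 6 ·f
pos 23 'c': at 0 ·f
pos 24 'b': at 6
pos 25 'a': at 10  emit P3@[24:25]
pos 26 'b': at 6 ·f
pos 27 'a': at 10  emit P3@[26:27]
pos 28 'b': at 6 ·f
pos 29 'b': at 6 ·f
pos 30 'e': at 7  emit P1@[30:30]
pos 31 'e': at 8  emit P1@[31:31]
pos 32 'a': at 9  emit P2@[29:32]
pos 33 'b': at 6 ·f
pos 34 'b': at 6 ·f
pos 35 'c': at 0 ·f
pos 36 'c': at 0
pos 37 'd': at 1
pos 38 'b': at 6 ·f
pos 39 'a': at 10  emit P3@[38:39]
pos 40 'e': at 5 ·f  emit P1@[40:40]

All matches (sorted): [[0,1],[4,3],[8,0],[8,4],[10,4],[11,1],[16,0],[16,4],[19,4],[25,3],[27,3],[30,1],[31,1],[32,2],[39,3],[40,1]]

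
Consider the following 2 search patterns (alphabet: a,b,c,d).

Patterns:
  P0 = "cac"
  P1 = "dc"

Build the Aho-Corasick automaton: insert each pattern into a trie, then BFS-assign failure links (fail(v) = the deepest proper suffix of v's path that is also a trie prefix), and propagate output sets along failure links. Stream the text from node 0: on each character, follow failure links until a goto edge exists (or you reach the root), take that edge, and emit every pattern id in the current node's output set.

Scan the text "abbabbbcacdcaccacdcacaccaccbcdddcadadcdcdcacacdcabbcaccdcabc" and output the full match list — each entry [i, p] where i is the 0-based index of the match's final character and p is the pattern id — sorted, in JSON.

Construct AC machine:
Trie (insert patterns):
  0='ε' goto c→1 d→4
  1='c' goto a→2
  2='ca' goto c→3
  3='cac' goto ·  ←P0
  4='d' goto c→5
  5='dc' goto ·  ←P1

BFS fail/out derivation:
  fail(1) 'c': from fail(0)=0 chase 'c': 0 ⇒ 0;  out=∅∪out(0)=∅
  fail(4) 'd': from fail(0)=0 chase 'd': 0 ⇒ 0;  out=∅∪out(0)=∅
  fail(2) 'ca': from fail(1)=0 chase 'a': 0 ⇒ 0;  out=∅∪out(0)=∅
  fail(5) 'dc': from fail(4)=0 chase 'c': 0 ⇒ 1;  out={1}∪out(1)={1}
  fail(3) 'cac': from fail(2)=0 chase 'c': 0 ⇒ 1;  out={0}∪out(1)={0}

Text stream:
pos 0 'a': at 0
pos 1 'b': at 0
pos 2 'b': at 0
pos 3 'a': at 0
pos 4 'b': at 0
pos 5 'b': at 0
pos 6 'b': at 0
pos 7 'c': at 1
pos 8 'a': at 2
pos 9 'c': at 3  emit P0@[7:9]
pos 10 'd': at 4 ·f
pos 11 'c': at 5  emit P1@[10:11]
pos 12 'a': at 2 ·f
pos 13 'c': at 3  emit P0@[11:13]
pos 14 'c': at 1 ·f
pos 15 'a': at 2
pos 16 'c': at 3  emit P0@[14:16]
pos 17 'd': at 4 ·f
pos 18 'c': at 5  emit P1@[17:18]
pos 19 'a': at 2 ·f
pos 20 'c': at 3  emit P0@[18:20]
pos 21 'a': at 2 ·f
pos 22 'c': at 3  emit P0@[20:22]
pos 23 'c': at 1 ·f
pos 24 'a': at 2
pos 25 'c': at 3  emit P0@[23:25]
pos 26 'c': at 1 ·f
pos 27 'b': at 0 ·f
pos 28 'c': at 1
pos 29 'd': at 4 ·f
pos 30 'd': at 4 ·f
pos 31 'd': at 4 ·f
pos 32 'c': at 5  emit P1@[31:32]
pos 33 'a': at 2 ·f
pos 34 'd': at 4 ·f
pos 35 'a': at 0 ·f
pos 36 'd': at 4
pos 37 'c': at 5  emit P1@[36:37]
pos 38 'd': at 4 ·f
pos 39 'c': at 5  emit P1@[38:39]
pos 40 'd': at 4 ·f
pos 41 'c': at 5  emit P1@[40:41]
pos 42 'a': at 2 ·f
pos 43 'c': at 3  emit P0@[41:43]
pos 44 'a': at 2 ·f
pos 45 'c': at 3  emit P0@[43:45]
pos 46 'd': at 4 ·f
pos 47 'c': at 5  emit P1@[46:47]
pos 48 'a': at 2 ·f
pos 49 'b': at 0 ·f
pos 50 'b': at 0
pos 51 'c': at 1
pos 52 'a': at 2
pos 53 'c': at 3  emit P0@[51:53]
pos 54 'c': at 1 ·f
pos 55 'd': at 4 ·f
pos 56 'c': at 5  emit P1@[55:56]
pos 57 'a': at 2 ·f
pos 58 'b': at 0 ·f
pos 59 'c': at 1

Matches: [[9,0],[11,1],[13,0],[16,0],[18,1],[20,0],[22,0],[25,0],[32,1],[37,1],[39,1],[41,1],[43,0],[45,0],[47,1],[53,0],[56,1]]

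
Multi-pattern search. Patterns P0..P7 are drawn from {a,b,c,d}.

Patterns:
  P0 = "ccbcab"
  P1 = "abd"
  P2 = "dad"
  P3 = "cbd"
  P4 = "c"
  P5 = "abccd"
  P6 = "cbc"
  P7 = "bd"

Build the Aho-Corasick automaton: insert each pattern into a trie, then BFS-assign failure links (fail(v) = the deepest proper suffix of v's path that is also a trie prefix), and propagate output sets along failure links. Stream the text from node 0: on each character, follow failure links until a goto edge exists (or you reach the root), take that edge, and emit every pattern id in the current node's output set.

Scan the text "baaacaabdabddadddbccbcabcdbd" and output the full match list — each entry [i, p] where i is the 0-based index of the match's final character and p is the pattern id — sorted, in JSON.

Build:
Trie nodes:
  0='ε' goto a→7 b→19 c→1 d→10
  1='c' goto b→13 c→2  [P4 ends]
  2='cc' goto b→3
  3='ccb' goto c→4
  4='ccbc' goto a→5
  5='ccbca' goto b→6
  6='ccbcab' goto ·  [P0 ends]
  7='a' goto b→8
  8='ab' goto c→15 d→9
  9='abd' goto ·  [P1 ends]
  10='d' goto a→11
  11='da' goto d→12
  12='dad' goto ·  [P2 ends]
  13='cb' goto c→18 d→14
  14='cbd' goto ·  [P3 ends]
  15='abc' goto c→16
  16='abcc' goto d→17
  17='abccd' goto ·  [P5 ends]
  18='cbc' goto ·  [P6 ends]
  19='b' goto d→20
  20='bd' goto ·  [P7 ends]

BFS fail/out derivation:
  fail(1) 'c': from fail(0)=0 chase 'c': 0 ⇒ 0;  out={4}∪out(0)={4}
  fail(7) 'a': from fail(0)=0 chase 'a': 0 ⇒ 0;  out=∅∪out(0)=∅
  fail(10) 'd': from fail(0)=0 chase 'd': 0 ⇒ 0;  out=∅∪out(0)=∅
  fail(19) 'b': from fail(0)=0 chase 'b': 0 ⇒ 0;  out=∅∪out(0)=∅
  fail(2) 'cc': from fail(1)=0 chase 'c': 0 ⇒ 1;  out=∅∪out(1)={4}
  fail(8) 'ab': from fail(7)=0 chase 'b': 0 ⇒ 19;  out=∅∪out(19)=∅
  fail(11) 'da': from fail(10)=0 chase 'a': 0 ⇒ 7;  out=∅∪out(7)=∅
  fail(13) 'cb': from fail(1)=0 chase 'b': 0 ⇒ 19;  out=∅∪out(19)=∅
  fail(20) 'bd': from fail(19)=0 chase 'd': 0 ⇒ 10;  out={7}∪out(10)={7}
  fail(3) 'ccb': from fail(2)=1 chase 'b': 1 ⇒ 13;  out=∅∪out(13)=∅
  fail(9) 'abd': from fail(8)=19 chase 'd': 19 ⇒ 20;  out={1}∪out(20)={1,7}
  fail(12) 'dad': from fail(11)=7 chase 'd': 7→0 ⇒ 10;  out={2}∪out(10)={2}
  fail(14) 'cbd': from fail(13)=19 chase 'd': 19 ⇒ 20;  out={3}∪out(20)={3,7}
  fail(15) 'abc': from fail(8)=19 chase 'c': 19→0 ⇒ 1;  out=∅∪out(1)={4}
  fail(18) 'cbc': from fail(13)=19 chase 'c': 19→0 ⇒ 1;  out={6}∪out(1)={4,6}
  fail(4) 'ccbc': from fail(3)=13 chase 'c': 13 ⇒ 18;  out=∅∪out(18)={4,6}
  fail(16) 'abcc': from fail(15)=1 chase 'c': 1 ⇒ 2;  out=∅∪out(2)={4}
  fail(5) 'ccbca': from fail(4)=18 chase 'a': 18→1→0 ⇒ 7;  out=∅∪out(7)=∅
  fail(17) 'abccd': from fail(16)=2 chase 'd': 2→1→0 ⇒ 10;  out={5}∪out(10)={5}
  fail(6) 'ccbcab': from fail(5)=7 chase 'b': 7 ⇒ 8;  out={0}∪out(8)={0}

Run:
i=0 'b': node 0→19
i=1 'a': node 19→7 ·f
i=2 'a': node 7→7 ·f
i=3 'a': node 7→7 ·f
i=4 'c': node 7→1 ·f  → match P4@[4:4]
i=5 'a': node 1→7 ·f
i=6 'a': node 7→7 ·f
i=7 'b': node 7→8
i=8 'd': node 8→9  → match P1@[6:8],P7@[7:8]
i=9 'a': node 9→11 ·f
i=10 'b': node 11→8 ·f
i=11 'd': node 8→9  → match P1@[9:11],P7@[10:11]
i=12 'd': node 9→10 ·f
i=13 'a': node 10→11
i=14 'd': node 11→12  → match P2@[12:14]
i=15 'd': node 12→10 ·f
i=16 'd': node 10→10 ·f
i=17 'b': node 10→19 ·f
i=18 'c': node 19→1 ·f  → match P4@[18:18]
i=19 'c': node 1→2  → match P4@[19:19]
i=20 'b': node 2→3
i=21 'c': node 3→4  → match P4@[21:21],P6@[19:21]
i=22 'a': node 4→5
i=23 'b': node 5→6  → match P0@[18:23]
i=24 'c': node 6→15 ·f  → match P4@[24:24]
i=25 'd': node 15→10 ·f
i=26 'b': node 10→19 ·f
i=27 'd': node 19→20  → match P7@[26:27]

All matches (sorted): [[4,4],[8,1],[8,7],[11,1],[11,7],[14,2],[18,4],[19,4],[21,4],[21,6],[23,0],[24,4],[27,7]]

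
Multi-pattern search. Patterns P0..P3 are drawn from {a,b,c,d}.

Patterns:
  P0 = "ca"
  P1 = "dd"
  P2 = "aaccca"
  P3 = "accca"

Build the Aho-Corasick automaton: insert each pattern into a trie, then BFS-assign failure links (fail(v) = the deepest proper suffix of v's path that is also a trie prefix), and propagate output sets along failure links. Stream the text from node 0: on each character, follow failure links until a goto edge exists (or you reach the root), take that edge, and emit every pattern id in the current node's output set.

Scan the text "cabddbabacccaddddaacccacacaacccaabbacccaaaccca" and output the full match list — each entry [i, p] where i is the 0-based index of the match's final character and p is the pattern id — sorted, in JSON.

Construct AC machine:
Trie (insert patterns):
  n0 'ε': a→5 c→1 d→3
  n1 'c': a→2
  n2 'ca': ·  ←P0
  n3 'd': d→4
  n4 'dd': ·  ←P1
  n5 'a': a→6 c→11
  n6 'aa': c→7
  n7 'aac': c→8
  n8 'aacc': c→9
  n9 'aaccc': a→10
  n10 'aaccca': ·  ←P2
  n11 'ac': c→12
  n12 'acc': c→13
  n13 'accc': a→14
  n14 'accca': ·  ←P3

BFS fail/out derivation:
  fail(1) 'c': from fail(0)=0 chase 'c': 0 ⇒ 0;  out=∅∪out(0)=∅
  fail(3) 'd': from fail(0)=0 chase 'd': 0 ⇒ 0;  out=∅∪out(0)=∅
  fail(5) 'a': from fail(0)=0 chase 'a': 0 ⇒ 0;  out=∅∪out(0)=∅
  fail(2) 'ca': from fail(1)=0 chase 'a': 0 ⇒ 5;  out={0}∪out(5)={0}
  fail(4) 'dd': from fail(3)=0 chase 'd': 0 ⇒ 3;  out={1}∪out(3)={1}
  fail(6) 'aa': from fail(5)=0 chase 'a': 0 ⇒ 5;  out=∅∪out(5)=∅
  fail(11) 'ac': from fail(5)=0 chase 'c': 0 ⇒ 1;  out=∅∪out(1)=∅
  fail(7) 'aac': from fail(6)=5 chase 'c': 5 ⇒ 11;  out=∅∪out(11)=∅
  fail(12) 'acc': from fail(11)=1 chase 'c': 1→0 ⇒ 1;  out=∅∪out(1)=∅
  fail(8) 'aacc': from fail(7)=11 chase 'c': 11 ⇒ 12;  out=∅∪out(12)=∅
  fail(13) 'accc': from fail(12)=1 chase 'c': 1→0 ⇒ 1;  out=∅∪out(1)=∅
  fail(9) 'aaccc': from fail(8)=12 chase 'c': 12 ⇒ 13;  out=∅∪out(13)=∅
  fail(14) 'accca': from fail(13)=1 chase 'a': 1 ⇒ 2;  out={3}∪out(2)={0,3}
  fail(10) 'aaccca': from fail(9)=13 chase 'a': 13 ⇒ 14;  out={2}∪out(14)={0,2,3}

Text stream:
[0] read 'c'  n0⇒n1
[1] read 'a'  n1⇒n2  emit P0@[0:1]
[2] read 'b'  n2⇒n0 ·f
[3] read 'd'  n0⇒n3
[4] read 'd'  n3⇒n4  emit P1@[3:4]
[5] read 'b'  n4⇒n0 ·f
[6] read 'a'  n0⇒n5
[7] read 'b'  n5⇒n0 ·f
[8] read 'a'  n0⇒n5
[9] read 'c'  n5⇒n11
[10] read 'c'  n11⇒n12
[11] read 'c'  n12⇒n13
[12] read 'a'  n13⇒n14  emit P0@[11:12],P3@[8:12]
[13] read 'd'  n14⇒n3 ·f
[14] read 'd'  n3⇒n4  emit P1@[13:14]
[15] read 'd'  n4⇒n4 ·f  emit P1@[14:15]
[16] read 'd'  n4⇒n4 ·f  emit P1@[15:16]
[17] read 'a'  n4⇒n5 ·f
[18] read 'a'  n5⇒n6
[19] read 'c'  n6⇒n7
[20] read 'c'  n7⇒n8
[21] read 'c'  n8⇒n9
[22] read 'a'  n9⇒n10  emit P0@[21:22],P2@[17:22],P3@[18:22]
[23] read 'c'  n10⇒n11 ·f
[24] read 'a'  n11⇒n2 ·f  emit P0@[23:24]
[25] read 'c'  n2⇒n11 ·f
[26] read 'a'  n11⇒n2 ·f  emit P0@[25:26]
[27] read 'a'  n2⇒n6 ·f
[28] read 'c'  n6⇒n7
[29] read 'c'  n7⇒n8
[30] read 'c'  n8⇒n9
[31] read 'a'  n9⇒n10  emit P0@[30:31],P2@[26:31],P3@[27:31]
[32] read 'a'  n10⇒n6 ·f
[33] read 'b'  n6⇒n0 ·f
[34] read 'b'  n0⇒n0
[35] read 'a'  n0⇒n5
[36] read 'c'  n5⇒n11
[37] read 'c'  n11⇒n12
[38] read 'c'  n12⇒n13
[39] read 'a'  n13⇒n14  emit P0@[38:39],P3@[35:39]
[40] read 'a'  n14⇒n6 ·f
[41] read 'a'  n6⇒n6 ·f
[42] read 'c'  n6⇒n7
[43] read 'c'  n7⇒n8
[44] read 'c'  n8⇒n9
[45] read 'a'  n9⇒n10  emit P0@[44:45],P2@[40:45],P3@[41:45]

Result: [[1,0],[4,1],[12,0],[12,3],[14,1],[15,1],[16,1],[22,0],[22,2],[22,3],[24,0],[26,0],[31,0],[31,2],[31,3],[39,0],[39,3],[45,0],[45,2],[45,3]]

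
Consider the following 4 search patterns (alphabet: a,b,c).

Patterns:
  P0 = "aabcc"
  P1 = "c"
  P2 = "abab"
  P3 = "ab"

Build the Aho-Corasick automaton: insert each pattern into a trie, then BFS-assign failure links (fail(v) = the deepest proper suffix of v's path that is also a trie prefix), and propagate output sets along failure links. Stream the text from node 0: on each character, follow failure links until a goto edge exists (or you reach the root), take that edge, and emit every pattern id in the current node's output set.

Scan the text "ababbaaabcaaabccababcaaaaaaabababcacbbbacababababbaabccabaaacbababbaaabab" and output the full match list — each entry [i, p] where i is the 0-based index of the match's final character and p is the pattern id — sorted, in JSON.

Build automaton:
Trie nodes:
  0='ε' goto a→1 c→6
  1='a' goto a→2 b→7
  2='aa' goto b→3
  3='aab' goto c→4
  4='aabc' goto c→5
  5='aabcc' goto ·  [P0 ends]
  6='c' goto ·  [P1 ends]
  7='ab' goto a→8  [P3 ends]
  8='aba' goto b→9
  9='abab' goto ·  [P2 ends]

Failure links (BFS by depth):
  n1('a'): parent n0 fail=0; on 'a' 0 → fail=0;  out ∅∪∅=∅
  n6('c'): parent n0 fail=0; on 'c' 0 → fail=0;  out {1}∪∅={1}
  n2('aa'): parent n1 fail=0; on 'a' 0 → fail=1;  out ∅∪∅=∅
  n7('ab'): parent n1 fail=0; on 'b' 0 → fail=0;  out {3}∪∅={3}
  n3('aab'): parent n2 fail=1; on 'b' 1 → fail=7;  out ∅∪{3}={3}
  n8('aba'): parent n7 fail=0; on 'a' 0 → fail=1;  out ∅∪∅=∅
  n4('aabc'): parent n3 fail=7; on 'c' 7→0 → fail=6;  out ∅∪{1}={1}
  n9('abab'): parent n8 fail=1; on 'b' 1 → fail=7;  out {2}∪{3}={2,3}
  n5('aabcc'): parent n4 fail=6; on 'c' 6→0 → fail=6;  out {0}∪{1}={0,1}

Text stream:
i=0 'a': node 0→1
i=1 'b': node 1→7  emit P3@[0:1]
i=2 'a': node 7→8
i=3 'b': node 8→9  emit P2@[0:3],P3@[2:3]
i=4 'b': node 9→0 (fail-walked)
i=5 'a': node 0→1
i=6 'a': node 1→2
i=7 'a': node 2→2 (fail-walked)
i=8 'b': node 2→3  emit P3@[7:8]
i=9 'c': node 3→4  emit P1@[9:9]
i=10 'a': node 4→1 (fail-walked)
i=11 'a': node 1→2
i=12 'a': node 2→2 (fail-walked)
i=13 'b': node 2→3  emit P3@[12:13]
i=14 'c': node 3→4  emit P1@[14:14]
i=15 'c': node 4→5  emit P0@[11:15],P1@[15:15]
i=16 'a': node 5→1 (fail-walked)
i=17 'b': node 1→7  emit P3@[16:17]
i=18 'a': node 7→8
i=19 'b': node 8→9  emit P2@[16:19],P3@[18:19]
i=20 'c': node 9→6 (fail-walked)  emit P1@[20:20]
i=21 'a': node 6→1 (fail-walked)
i=22 'a': node 1→2
i=23 'a': node 2→2 (fail-walked)
i=24 'a': node 2→2 (fail-walked)
i=25 'a': node 2→2 (fail-walked)
i=26 'a': node 2→2 (fail-walked)
i=27 'a': node 2→2 (fail-walked)
i=28 'b': node 2→3  emit P3@[27:28]
i=29 'a': node 3→8 (fail-walked)
i=30 'b': node 8→9  emit P2@[27:30],P3@[29:30]
i=31 'a': node 9→8 (fail-walked)
i=32 'b': node 8→9  emit P2@[29:32],P3@[31:32]
i=33 'c': node 9→6 (fail-walked)  emit P1@[33:33]
i=34 'a': node 6→1 (fail-walked)
i=35 'c': node 1→6 (fail-walked)  emit P1@[35:35]
i=36 'b': node 6→0 (fail-walked)
i=37 'b': node 0→0
i=38 'b': node 0→0
i=39 'a': node 0→1
i=40 'c': node 1→6 (fail-walked)  emit P1@[40:40]
i=41 'a': node 6→1 (fail-walked)
i=42 'b': node 1→7  emit P3@[41:42]
i=43 'a': node 7→8
i=44 'b': node 8→9  emit P2@[41:44],P3@[43:44]
i=45 'a': node 9→8 (fail-walked)
i=46 'b': node 8→9  emit P2@[43:46],P3@[45:46]
i=47 'a': node 9→8 (fail-walked)
i=48 'b': node 8→9  emit P2@[45:48],P3@[47:48]
i=49 'b': node 9→0 (fail-walked)
i=50 'a': node 0→1
i=51 'a': node 1→2
i=52 'b': node 2→3  emit P3@[51:52]
i=53 'c': node 3→4  emit P1@[53:53]
i=54 'c': node 4→5  emit P0@[50:54],P1@[54:54]
i=55 'a': node 5→1 (fail-walked)
i=56 'b': node 1→7  emit P3@[55:56]
i=57 'a': node 7→8
i=58 'a': node 8→2 (fail-walked)
i=59 'a': node 2→2 (fail-walked)
i=60 'c': node 2→6 (fail-walked)  emit P1@[60:60]
i=61 'b': node 6→0 (fail-walked)
i=62 'a': node 0→1
i=63 'b': node 1→7  emit P3@[62:63]
i=64 'a': node 7→8
i=65 'b': node 8→9  emit P2@[62:65],P3@[64:65]
i=66 'b': node 9→0 (fail-walked)
i=67 'a': node 0→1
i=68 'a': node 1→2
i=69 'a': node 2→2 (fail-walked)
i=70 'b': node 2→3  emit P3@[69:70]
i=71 'a': node 3→8 (fail-walked)
i=72 'b': node 8→9  emit P2@[69:72],P3@[71:72]

Result: [[1,3],[3,2],[3,3],[8,3],[9,1],[13,3],[14,1],[15,0],[15,1],[17,3],[19,2],[19,3],[20,1],[28,3],[30,2],[30,3],[32,2],[32,3],[33,1],[35,1],[40,1],[42,3],[44,2],[44,3],[46,2],[46,3],[48,2],[48,3],[52,3],[53,1],[54,0],[54,1],[56,3],[60,1],[63,3],[65,2],[65,3],[70,3],[72,2],[72,3]]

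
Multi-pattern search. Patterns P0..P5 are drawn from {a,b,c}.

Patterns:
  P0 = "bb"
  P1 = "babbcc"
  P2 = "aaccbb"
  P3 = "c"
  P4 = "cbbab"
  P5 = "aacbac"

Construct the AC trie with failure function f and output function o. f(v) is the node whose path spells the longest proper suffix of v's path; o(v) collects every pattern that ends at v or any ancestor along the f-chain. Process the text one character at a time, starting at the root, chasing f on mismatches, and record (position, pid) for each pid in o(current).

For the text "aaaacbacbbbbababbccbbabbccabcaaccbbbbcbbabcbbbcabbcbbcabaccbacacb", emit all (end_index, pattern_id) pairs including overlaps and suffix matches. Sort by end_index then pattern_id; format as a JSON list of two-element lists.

Build:
Trie nodes:
  0='ε' goto a→8 b→1 c→14
  1='b' goto a→3 b→2
  2='bb' goto ·  [P0 ends]
  3='ba' goto b→4
  4='bab' goto b→5
  5='babb' goto c→6
  6='babbc' goto c→7
  7='babbcc' goto ·  [P1 ends]
  8='a' goto a→9
  9='aa' goto c→10
  10='aac' goto b→19 c→11
  11='aacc' goto b→12
  12='aaccb' goto b→13
  13='aaccbb' goto ·  [P2 ends]
  14='c' goto b→15  [P3 ends]
  15='cb' goto b→16
  16='cbb' goto a→17
  17='cbba' goto b→18
  18='cbbab' goto ·  [P4 ends]
  19='aacb' goto a→20
  20='aacba' goto c→21
  21='aacbac' goto ·  [P5 ends]

Failure links (BFS by depth):
  fail(1) 'b': from fail(0)=0 chase 'b': 0 ⇒ 0;  out=∅∪out(0)=∅
  fail(8) 'a': from fail(0)=0 chase 'a': 0 ⇒ 0;  out=∅∪out(0)=∅
  fail(14) 'c': from fail(0)=0 chase 'c': 0 ⇒ 0;  out={3}∪out(0)={3}
  fail(2) 'bb': from fail(1)=0 chase 'b': 0 ⇒ 1;  out={0}∪out(1)={0}
  fail(3) 'ba': from fail(1)=0 chase 'a': 0 ⇒ 8;  out=∅∪out(8)=∅
  fail(9) 'aa': from fail(8)=0 chase 'a': 0 ⇒ 8;  out=∅∪out(8)=∅
  fail(15) 'cb': from fail(14)=0 chase 'b': 0 ⇒ 1;  out=∅∪out(1)=∅
  fail(4) 'bab': from fail(3)=8 chase 'b': 8→0 ⇒ 1;  out=∅∪out(1)=∅
  fail(10) 'aac': from fail(9)=8 chase 'c': 8→0 ⇒ 14;  out=∅∪out(14)={3}
  fail(16) 'cbb': from fail(15)=1 chase 'b': 1 ⇒ 2;  out=∅∪out(2)={0}
  fail(5) 'babb': from fail(4)=1 chase 'b': 1 ⇒ 2;  out=∅∪out(2)={0}
  fail(11) 'aacc': from fail(10)=14 chase 'c': 14→0 ⇒ 14;  out=∅∪out(14)={3}
  fail(17) 'cbba': from fail(16)=2 chase 'a': 2→1 ⇒ 3;  out=∅∪out(3)=∅
  fail(19) 'aacb': from fail(10)=14 chase 'b': 14 ⇒ 15;  out=∅∪out(15)=∅
  fail(6) 'babbc': from fail(5)=2 chase 'c': 2→1→0 ⇒ 14;  out=∅∪out(14)={3}
  fail(12) 'aaccb': from fail(11)=14 chase 'b': 14 ⇒ 15;  out=∅∪out(15)=∅
  fail(18) 'cbbab': from fail(17)=3 chase 'b': 3 ⇒ 4;  out={4}∪out(4)={4}
  fail(20) 'aacba': from fail(19)=15 chase 'a': 15→1 ⇒ 3;  out=∅∪out(3)=∅
  fail(7) 'babbcc': from fail(6)=14 chase 'c': 14→0 ⇒ 14;  out={1}∪out(14)={1,3}
  fail(13) 'aaccbb': from fail(12)=15 chase 'b': 15 ⇒ 16;  out={2}∪out(16)={0,2}
  fail(21) 'aacbac': from fail(20)=3 chase 'c': 3→8→0 ⇒ 14;  out={5}∪out(14)={3,5}

Scan:
i=0 'a': node 0→8
i=1 'a': node 8→9
i=2 'a': node 9→9 ·f
i=3 'a': node 9→9 ·f
i=4 'c': node 9→10  ** P3@[4:4]
i=5 'b': node 10→19
i=6 'a': node 19→20
i=7 'c': node 20→21  ** P3@[7:7],P5@[2:7]
i=8 'b': node 21→15 ·f
i=9 'b': node 15→16  ** P0@[8:9]
i=10 'b': node 16→2 ·f  ** P0@[9:10]
i=11 'b': node 2→2 ·f  ** P0@[10:11]
i=12 'a': node 2→3 ·f
i=13 'b': node 3→4
i=14 'a': node 4→3 ·f
i=15 'b': node 3→4
i=16 'b': node 4→5  ** P0@[15:16]
i=17 'c': node 5→6  ** P3@[17:17]
i=18 'c': node 6→7  ** P1@[13:18],P3@[18:18]
i=19 'b': node 7→15 ·f
i=20 'b': node 15→16  ** P0@[19:20]
i=21 'a': node 16→17
i=22 'b': node 17→18  ** P4@[18:22]
i=23 'b': node 18→5 ·f  ** P0@[22:23]
i=24 'c': node 5→6  ** P3@[24:24]
i=25 'c': node 6→7  ** P1@[20:25],P3@[25:25]
i=26 'a': node 7→8 ·f
i=27 'b': node 8→1 ·f
i=28 'c': node 1→14 ·f  ** P3@[28:28]
i=29 'a': node 14→8 ·f
i=30 'a': node 8→9
i=31 'c': node 9→10  ** P3@[31:31]
i=32 'c': node 10→11  ** P3@[32:32]
i=33 'b': node 11→12
i=34 'b': node 12→13  ** P0@[33:34],P2@[29:34]
i=35 'b': node 13→2 ·f  ** P0@[34:35]
i=36 'b': node 2→2 ·f  ** P0@[35:36]
i=37 'c': node 2→14 ·f  ** P3@[37:37]
i=38 'b': node 14→15
i=39 'b': node 15→16  ** P0@[38:39]
i=40 'a': node 16→17
i=41 'b': node 17→18  ** P4@[37:41]
i=42 'c': node 18→14 ·f  ** P3@[42:42]
i=43 'b': node 14→15
i=44 'b': node 15→16  ** P0@[43:44]
i=45 'b': node 16→2 ·f  ** P0@[44:45]
i=46 'c': node 2→14 ·f  ** P3@[46:46]
i=47 'a': node 14→8 ·f
i=48 'b': node 8→1 ·f
i=49 'b': node 1→2  ** P0@[48:49]
i=50 'c': node 2→14 ·f  ** P3@[50:50]
i=51 'b': node 14→15
i=52 'b': node 15→16  ** P0@[51:52]
i=53 'c': node 16→14 ·f  ** P3@[53:53]
i=54 'a': node 14→8 ·f
i=55 'b': node 8→1 ·f
i=56 'a': node 1→3
i=57 'c': node 3→14 ·f  ** P3@[57:57]
i=58 'c': node 14→14 ·f  ** P3@[58:58]
i=59 'b': node 14→15
i=60 'a': node 15→3 ·f
i=61 'c': node 3→14 ·f  ** P3@[61:61]
i=62 'a': node 14→8 ·f
i=63 'c': node 8→14 ·f  ** P3@[63:63]
i=64 'b': node 14→15

All matches (sorted): [[4,3],[7,3],[7,5],[9,0],[10,0],[11,0],[16,0],[17,3],[18,1],[18,3],[20,0],[22,4],[23,0],[24,3],[25,1],[25,3],[28,3],[31,3],[32,3],[34,0],[34,2],[35,0],[36,0],[37,3],[39,0],[41,4],[42,3],[44,0],[45,0],[46,3],[49,0],[50,3],[52,0],[53,3],[57,3],[58,3],[61,3],[63,3]]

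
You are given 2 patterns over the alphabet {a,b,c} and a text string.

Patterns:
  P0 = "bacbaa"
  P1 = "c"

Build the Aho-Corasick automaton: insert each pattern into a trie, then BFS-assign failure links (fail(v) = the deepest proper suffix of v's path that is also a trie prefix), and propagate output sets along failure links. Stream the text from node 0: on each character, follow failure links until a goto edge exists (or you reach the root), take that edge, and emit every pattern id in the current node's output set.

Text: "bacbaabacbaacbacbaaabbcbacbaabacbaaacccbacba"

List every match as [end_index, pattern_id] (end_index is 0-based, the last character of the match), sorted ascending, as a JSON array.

Construct AC machine:
Trie nodes:
  0='ε' goto b→1 c→7
  1='b' goto a→2
  2='ba' goto c→3
  3='bac' goto b→4
  4='bacb' goto a→5
  5='bacba' goto a→6
  6='bacbaa' goto ·  ←P0
  7='c' goto ·  ←P1

Failure links (BFS by depth):
  n1('b'): parent n0 fail=0; on 'b' 0 → fail=0;  out ∅∪∅=∅
  n7('c'): parent n0 fail=0; on 'c' 0 → fail=0;  out {1}∪∅={1}
  n2('ba'): parent n1 fail=0; on 'a' 0 → fail=0;  out ∅∪∅=∅
  n3('bac'): parent n2 fail=0; on 'c' 0 → fail=7;  out ∅∪{1}={1}
  n4('bacb'): parent n3 fail=7; on 'b' 7→0 → fail=1;  out ∅∪∅=∅
  n5('bacba'): parent n4 fail=1; on 'a' 1 → fail=2;  out ∅∪∅=∅
  n6('bacbaa'): parent n5 fail=2; on 'a' 2→0 → fail=0;  out {0}∪∅={0}

Scan:
pos 0 'b': at 1
pos 1 'a': at 2
pos 2 'c': at 3  ** P1@[2:2]
pos 3 'b': at 4
pos 4 'a': at 5
pos 5 'a': at 6  ** P0@[0:5]
pos 6 'b': at 1 (fail-walked)
pos 7 'a': at 2
pos 8 'c': at 3  ** P1@[8:8]
pos 9 'b': at 4
pos 10 'a': at 5
pos 11 'a': at 6  ** P0@[6:11]
pos 12 'c': at 7 (fail-walked)  ** P1@[12:12]
pos 13 'b': at 1 (fail-walked)
pos 14 'a': at 2
pos 15 'c': at 3  ** P1@[15:15]
pos 16 'b': at 4
pos 17 'a': at 5
pos 18 'a': at 6  ** P0@[13:18]
pos 19 'a': at 0 (fail-walked)
pos 20 'b': at 1
pos 21 'b': at 1 (fail-walked)
pos 22 'c': at 7 (fail-walked)  ** P1@[22:22]
pos 23 'b': at 1 (fail-walked)
pos 24 'a': at 2
pos 25 'c': at 3  ** P1@[25:25]
pos 26 'b': at 4
pos 27 'a': at 5
pos 28 'a': at 6  ** P0@[23:28]
pos 29 'b': at 1 (fail-walked)
pos 30 'a': at 2
pos 31 'c': at 3  ** P1@[31:31]
pos 32 'b': at 4
pos 33 'a': at 5
pos 34 'a': at 6  ** P0@[29:34]
pos 35 'a': at 0 (fail-walked)
pos 36 'c': at 7  ** P1@[36:36]
pos 37 'c': at 7 (fail-walked)  ** P1@[37:37]
pos 38 'c': at 7 (fail-walked)  ** P1@[38:38]
pos 39 'b': at 1 (fail-walked)
pos 40 'a': at 2
pos 41 'c': at 3  ** P1@[41:41]
pos 42 'b': at 4
pos 43 'a': at 5

Matches: [[2,1],[5,0],[8,1],[11,0],[12,1],[15,1],[18,0],[22,1],[25,1],[28,0],[31,1],[34,0],[36,1],[37,1],[38,1],[41,1]]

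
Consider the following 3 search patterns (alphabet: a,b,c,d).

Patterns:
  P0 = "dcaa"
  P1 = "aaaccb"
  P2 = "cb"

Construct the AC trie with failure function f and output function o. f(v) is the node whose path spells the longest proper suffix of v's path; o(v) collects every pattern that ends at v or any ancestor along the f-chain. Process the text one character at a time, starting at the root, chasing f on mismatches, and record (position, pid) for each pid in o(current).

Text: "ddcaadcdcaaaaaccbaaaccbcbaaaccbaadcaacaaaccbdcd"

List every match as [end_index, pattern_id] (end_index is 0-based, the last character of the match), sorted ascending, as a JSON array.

Construct AC machine:
Trie nodes:
  0='ε' goto a→5 c→11 d→1
  1='d' goto c→2
  2='dc' goto a→3
  3='dca' goto a→4
  4='dcaa' goto ·  ←P0
  5='a' goto a→6
  6='aa' goto a→7
  7='aaa' goto c→8
  8='aaac' goto c→9
  9='aaacc' goto b→10
  10='aaaccb' goto ·  ←P1
  11='c' goto b→12
  12='cb' goto ·  ←P2

Failure links (BFS by depth):
  n1('d'): parent n0 fail=0; on 'd' 0 → fail=0;  out ∅∪∅=∅
  n5('a'): parent n0 fail=0; on 'a' 0 → fail=0;  out ∅∪∅=∅
  n11('c'): parent n0 fail=0; on 'c' 0 → fail=0;  out ∅∪∅=∅
  n2('dc'): parent n1 fail=0; on 'c' 0 → fail=11;  out ∅∪∅=∅
  n6('aa'): parent n5 fail=0; on 'a' 0 → fail=5;  out ∅∪∅=∅
  n12('cb'): parent n11 fail=0; on 'b' 0 → fail=0;  out {2}∪∅={2}
  n3('dca'): parent n2 fail=11; on 'a' 11→0 → fail=5;  out ∅∪∅=∅
  n7('aaa'): parent n6 fail=5; on 'a' 5 → fail=6;  out ∅∪∅=∅
  n4('dcaa'): parent n3 fail=5; on 'a' 5 → fail=6;  out {0}∪∅={0}
  n8('aaac'): parent n7 fail=6; on 'c' 6→5→0 → fail=11;  out ∅∪∅=∅
  n9('aaacc'): parent n8 fail=11; on 'c' 11→0 → fail=11;  out ∅∪∅=∅
  n10('aaaccb'): parent n9 fail=11; on 'b' 11 → fail=12;  out {1}∪{2}={1,2}

Run:
i=0 'd': node 0→1
i=1 'd': node 1→1 ·f
i=2 'c': node 1→2
i=3 'a': node 2→3
i=4 'a': node 3→4  emit P0@[1:4]
i=5 'd': node 4→1 ·f
i=6 'c': node 1→2
i=7 'd': node 2→1 ·f
i=8 'c': node 1→2
i=9 'a': node 2→3
i=10 'a': node 3→4  emit P0@[7:10]
i=11 'a': node 4→7 ·f
i=12 'a': node 7→7 ·f
i=13 'a': node 7→7 ·f
i=14 'c': node 7→8
i=15 'c': node 8→9
i=16 'b': node 9→10  emit P1@[11:16],P2@[15:16]
i=17 'a': node 10→5 ·f
i=18 'a': node 5→6
i=19 'a': node 6→7
i=20 'c': node 7→8
i=21 'c': node 8→9
i=22 'b': node 9→10  emit P1@[17:22],P2@[21:22]
i=23 'c': node 10→11 ·f
i=24 'b': node 11→12  emit P2@[23:24]
i=25 'a': node 12→5 ·f
i=26 'a': node 5→6
i=27 'a': node 6→7
i=28 'c': node 7→8
i=29 'c': node 8→9
i=30 'b': node 9→10  emit P1@[25:30],P2@[29:30]
i=31 'a': node 10→5 ·f
i=32 'a': node 5→6
i=33 'd': node 6→1 ·f
i=34 'c': node 1→2
i=35 'a': node 2→3
i=36 'a': node 3→4  emit P0@[33:36]
i=37 'c': node 4→11 ·f
i=38 'a': node 11→5 ·f
i=39 'a': node 5→6
i=40 'a': node 6→7
i=41 'c': node 7→8
i=42 'c': node 8→9
i=43 'b': node 9→10  emit P1@[38:43],P2@[42:43]
i=44 'd': node 10→1 ·f
i=45 'c': node 1→2
i=46 'd': node 2→1 ·f

Result: [[4,0],[10,0],[16,1],[16,2],[22,1],[22,2],[24,2],[30,1],[30,2],[36,0],[43,1],[43,2]]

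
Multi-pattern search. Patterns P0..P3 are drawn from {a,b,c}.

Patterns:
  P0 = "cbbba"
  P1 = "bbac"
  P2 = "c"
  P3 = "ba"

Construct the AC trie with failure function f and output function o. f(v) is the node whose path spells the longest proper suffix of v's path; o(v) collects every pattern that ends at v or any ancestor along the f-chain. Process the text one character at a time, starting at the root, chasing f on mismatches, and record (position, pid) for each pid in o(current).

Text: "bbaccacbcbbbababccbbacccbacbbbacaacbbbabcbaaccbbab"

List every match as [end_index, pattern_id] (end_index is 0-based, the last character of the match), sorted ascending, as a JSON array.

Construct AC machine:
Trie (insert patterns):
  0='ε' goto b→6 c→1
  1='c' goto b→2  [P2 ends]
  2='cb' goto b→3
  3='cbb' goto b→4
  4='cbbb' goto a→5
  5='cbbba' goto ·  [P0 ends]
  6='b' goto a→10 b→7
  7='bb' goto a→8
  8='bba' goto c→9
  9='bbac' goto ·  [P1 ends]
  10='ba' goto ·  [P3 ends]

BFS fail/out derivation:
  fail(1) 'c': from fail(0)=0 chase 'c': 0 ⇒ 0;  out={2}∪out(0)={2}
  fail(6) 'b': from fail(0)=0 chase 'b': 0 ⇒ 0;  out=∅∪out(0)=∅
  fail(2) 'cb': from fail(1)=0 chase 'b': 0 ⇒ 6;  out=∅∪out(6)=∅
  fail(7) 'bb': from fail(6)=0 chase 'b': 0 ⇒ 6;  out=∅∪out(6)=∅
  fail(10) 'ba': from fail(6)=0 chase 'a': 0 ⇒ 0;  out={3}∪out(0)={3}
  fail(3) 'cbb': from fail(2)=6 chase 'b': 6 ⇒ 7;  out=∅∪out(7)=∅
  fail(8) 'bba': from fail(7)=6 chase 'a': 6 ⇒ 10;  out=∅∪out(10)={3}
  fail(4) 'cbbb': from fail(3)=7 chase 'b': 7→6 ⇒ 7;  out=∅∪out(7)=∅
  fail(9) 'bbac': from fail(8)=10 chase 'c': 10→0 ⇒ 1;  out={1}∪out(1)={1,2}
  fail(5) 'cbbba': from fail(4)=7 chase 'a': 7 ⇒ 8;  out={0}∪out(8)={0,3}

Run:
[0] read 'b'  n0⇒n6
[1] read 'b'  n6⇒n7
[2] read 'a'  n7⇒n8  ** P3@[1:2]
[3] read 'c'  n8⇒n9  ** P1@[0:3],P2@[3:3]
[4] read 'c'  n9⇒n1 ·f  ** P2@[4:4]
[5] read 'a'  n1⇒n0 ·f
[6] read 'c'  n0⇒n1  ** P2@[6:6]
[7] read 'b'  n1⇒n2
[8] read 'c'  n2⇒n1 ·f  ** P2@[8:8]
[9] read 'b'  n1⇒n2
[10] read 'b'  n2⇒n3
[11] read 'b'  n3⇒n4
[12] read 'a'  n4⇒n5  ** P0@[8:12],P3@[11:12]
[13] read 'b'  n5⇒n6 ·f
[14] read 'a'  n6⇒n10  ** P3@[13:14]
[15] read 'b'  n10⇒n6 ·f
[16] read 'c'  n6⇒n1 ·f  ** P2@[16:16]
[17] read 'c'  n1⇒n1 ·f  ** P2@[17:17]
[18] read 'b'  n1⇒n2
[19] read 'b'  n2⇒n3
[20] read 'a'  n3⇒n8 ·f  ** P3@[19:20]
[21] read 'c'  n8⇒n9  ** P1@[18:21],P2@[21:21]
[22] read 'c'  n9⇒n1 ·f  ** P2@[22:22]
[23] read 'c'  n1⇒n1 ·f  ** P2@[23:23]
[24] read 'b'  n1⇒n2
[25] read 'a'  n2⇒n10 ·f  ** P3@[24:25]
[26] read 'c'  n10⇒n1 ·f  ** P2@[26:26]
[27] read 'b'  n1⇒n2
[28] read 'b'  n2⇒n3
[29] read 'b'  n3⇒n4
[30] read 'a'  n4⇒n5  ** P0@[26:30],P3@[29:30]
[31] read 'c'  n5⇒n9 ·f  ** P1@[28:31],P2@[31:31]
[32] read 'a'  n9⇒n0 ·f
[33] read 'a'  n0⇒n0
[34] read 'c'  n0⇒n1  ** P2@[34:34]
[35] read 'b'  n1⇒n2
[36] read 'b'  n2⇒n3
[37] read 'b'  n3⇒n4
[38] read 'a'  n4⇒n5  ** P0@[34:38],P3@[37:38]
[39] read 'b'  n5⇒n6 ·f
[40] read 'c'  n6⇒n1 ·f  ** P2@[40:40]
[41] read 'b'  n1⇒n2
[42] read 'a'  n2⇒n10 ·f  ** P3@[41:42]
[43] read 'a'  n10⇒n0 ·f
[44] read 'c'  n0⇒n1  ** P2@[44:44]
[45] read 'c'  n1⇒n1 ·f  ** P2@[45:45]
[46] read 'b'  n1⇒n2
[47] read 'b'  n2⇒n3
[48] read 'a'  n3⇒n8 ·f  ** P3@[47:48]
[49] read 'b'  n8⇒n6 ·f

Result: [[2,3],[3,1],[3,2],[4,2],[6,2],[8,2],[12,0],[12,3],[14,3],[16,2],[17,2],[20,3],[21,1],[21,2],[22,2],[23,2],[25,3],[26,2],[30,0],[30,3],[31,1],[31,2],[34,2],[38,0],[38,3],[40,2],[42,3],[44,2],[45,2],[48,3]]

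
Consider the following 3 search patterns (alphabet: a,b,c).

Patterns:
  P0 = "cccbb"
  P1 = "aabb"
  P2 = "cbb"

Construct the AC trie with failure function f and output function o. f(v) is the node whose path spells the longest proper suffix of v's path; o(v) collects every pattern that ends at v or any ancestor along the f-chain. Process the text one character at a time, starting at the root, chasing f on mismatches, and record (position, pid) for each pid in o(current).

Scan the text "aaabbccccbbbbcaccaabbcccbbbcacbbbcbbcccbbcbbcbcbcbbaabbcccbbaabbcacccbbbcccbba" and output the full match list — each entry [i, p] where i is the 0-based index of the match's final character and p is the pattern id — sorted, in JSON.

Build automaton:
Trie nodes:
  0='ε' goto a→6 c→1
  1='c' goto b→10 c→2
  2='cc' goto c→3
  3='ccc' goto b→4
  4='cccb' goto b→5
  5='cccbb' goto ·  [P0 ends]
  6='a' goto a→7
  7='aa' goto b→8
  8='aab' goto b→9
  9='aabb' goto ·  [P1 ends]
  10='cb' goto b→11
  11='cbb' goto ·  [P2 ends]

BFS fail/out derivation:
  fail(1) 'c': from fail(0)=0 chase 'c': 0 ⇒ 0;  out=∅∪out(0)=∅
  fail(6) 'a': from fail(0)=0 chase 'a': 0 ⇒ 0;  out=∅∪out(0)=∅
  fail(2) 'cc': from fail(1)=0 chase 'c': 0 ⇒ 1;  out=∅∪out(1)=∅
  fail(7) 'aa': from fail(6)=0 chase 'a': 0 ⇒ 6;  out=∅∪out(6)=∅
  fail(10) 'cb': from fail(1)=0 chase 'b': 0 ⇒ 0;  out=∅∪out(0)=∅
  fail(3) 'ccc': from fail(2)=1 chase 'c': 1 ⇒ 2;  out=∅∪out(2)=∅
  fail(8) 'aab': from fail(7)=6 chase 'b': 6→0 ⇒ 0;  out=∅∪out(0)=∅
  fail(11) 'cbb': from fail(10)=0 chase 'b': 0 ⇒ 0;  out={2}∪out(0)={2}
  fail(4) 'cccb': from fail(3)=2 chase 'b': 2→1 ⇒ 10;  out=∅∪out(10)=∅
  fail(9) 'aabb': from fail(8)=0 chase 'b': 0 ⇒ 0;  out={1}∪out(0)={1}
  fail(5) 'cccbb': from fail(4)=10 chase 'b': 10 ⇒ 11;  out={0}∪out(11)={0,2}

Scan:
[0] read 'a'  n0⇒n6
[1] read 'a'  n6⇒n7
[2] read 'a'  n7⇒n7 ·f
[3] read 'b'  n7⇒n8
[4] read 'b'  n8⇒n9  ** P1@[1:4]
[5] read 'c'  n9⇒n1 ·f
[6] read 'c'  n1⇒n2
[7] read 'c'  n2⇒n3
[8] read 'c'  n3⇒n3 ·f
[9] read 'b'  n3⇒n4
[10] read 'b'  n4⇒n5  ** P0@[6:10],P2@[8:10]
[11] read 'b'  n5⇒n0 ·f
[12] read 'b'  n0⇒n0
[13] read 'c'  n0⇒n1
[14] read 'a'  n1⇒n6 ·f
[15] read 'c'  n6⇒n1 ·f
[16] read 'c'  n1⇒n2
[17] read 'a'  n2⇒n6 ·f
[18] read 'a'  n6⇒n7
[19] read 'b'  n7⇒n8
[20] read 'b'  n8⇒n9  ** P1@[17:20]
[21] read 'c'  n9⇒n1 ·f
[22] read 'c'  n1⇒n2
[23] read 'c'  n2⇒n3
[24] read 'b'  n3⇒n4
[25] read 'b'  n4⇒n5  ** P0@[21:25],P2@[23:25]
[26] read 'b'  n5⇒n0 ·f
[27] read 'c'  n0⇒n1
[28] read 'a'  n1⇒n6 ·f
[29] read 'c'  n6⇒n1 ·f
[30] read 'b'  n1⇒n10
[31] read 'b'  n10⇒n11  ** P2@[29:31]
[32] read 'b'  n11⇒n0 ·f
[33] read 'c'  n0⇒n1
[34] read 'b'  n1⇒n10
[35] read 'b'  n10⇒n11  ** P2@[33:35]
[36] read 'c'  n11⇒n1 ·f
[37] read 'c'  n1⇒n2
[38] read 'c'  n2⇒n3
[39] read 'b'  n3⇒n4
[40] read 'b'  n4⇒n5  ** P0@[36:40],P2@[38:40]
[41] read 'c'  n5⇒n1 ·f
[42] read 'b'  n1⇒n10
[43] read 'b'  n10⇒n11  ** P2@[41:43]
[44] read 'c'  n11⇒n1 ·f
[45] read 'b'  n1⇒n10
[46] read 'c'  n10⇒n1 ·f
[47] read 'b'  n1⇒n10
[48] read 'c'  n10⇒n1 ·f
[49] read 'b'  n1⇒n10
[50] read 'b'  n10⇒n11  ** P2@[48:50]
[51] read 'a'  n11⇒n6 ·f
[52] read 'a'  n6⇒n7
[53] read 'b'  n7⇒n8
[54] read 'b'  n8⇒n9  ** P1@[51:54]
[55] read 'c'  n9⇒n1 ·f
[56] read 'c'  n1⇒n2
[57] read 'c'  n2⇒n3
[58] read 'b'  n3⇒n4
[59] read 'b'  n4⇒n5  ** P0@[55:59],P2@[57:59]
[60] read 'a'  n5⇒n6 ·f
[61] read 'a'  n6⇒n7
[62] read 'b'  n7⇒n8
[63] read 'b'  n8⇒n9  ** P1@[60:63]
[64] read 'c'  n9⇒n1 ·f
[65] read 'a'  n1⇒n6 ·f
[66] read 'c'  n6⇒n1 ·f
[67] read 'c'  n1⇒n2
[68] read 'c'  n2⇒n3
[69] read 'b'  n3⇒n4
[70] read 'b'  n4⇒n5  ** P0@[66:70],P2@[68:70]
[71] read 'b'  n5⇒n0 ·f
[72] read 'c'  n0⇒n1
[73] read 'c'  n1⇒n2
[74] read 'c'  n2⇒n3
[75] read 'b'  n3⇒n4
[76] read 'b'  n4⇒n5  ** P0@[72:76],P2@[74:76]
[77] read 'a'  n5⇒n6 ·f

Result: [[4,1],[10,0],[10,2],[20,1],[25,0],[25,2],[31,2],[35,2],[40,0],[40,2],[43,2],[50,2],[54,1],[59,0],[59,2],[63,1],[70,0],[70,2],[76,0],[76,2]]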